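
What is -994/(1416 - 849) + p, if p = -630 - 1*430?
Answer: -86002/81 ≈ -1061.8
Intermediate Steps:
p = -1060 (p = -630 - 430 = -1060)
-994/(1416 - 849) + p = -994/(1416 - 849) - 1060 = -994/567 - 1060 = (1/567)*(-994) - 1060 = -142/81 - 1060 = -86002/81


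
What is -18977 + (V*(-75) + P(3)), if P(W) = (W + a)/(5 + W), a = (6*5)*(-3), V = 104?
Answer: -214303/8 ≈ -26788.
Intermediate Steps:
a = -90 (a = 30*(-3) = -90)
P(W) = (-90 + W)/(5 + W) (P(W) = (W - 90)/(5 + W) = (-90 + W)/(5 + W))
-18977 + (V*(-75) + P(3)) = -18977 + (104*(-75) + (-90 + 3)/(5 + 3)) = -18977 + (-7800 - 87/8) = -18977 - 62487/8 = -214303/8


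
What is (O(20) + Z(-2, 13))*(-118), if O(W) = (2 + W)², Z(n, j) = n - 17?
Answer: -54870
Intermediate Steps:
Z(n, j) = -17 + n
(O(20) + Z(-2, 13))*(-118) = ((2 + 20)² + (-17 - 2))*(-118) = (22² - 19)*(-118) = (484 - 19)*(-118) = 465*(-118) = -54870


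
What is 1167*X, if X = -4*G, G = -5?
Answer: 23340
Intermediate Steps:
X = 20 (X = -4*(-5) = 20)
1167*X = 1167*20 = 23340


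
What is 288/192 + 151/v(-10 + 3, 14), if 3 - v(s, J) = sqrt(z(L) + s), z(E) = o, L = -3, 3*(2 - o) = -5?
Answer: 2829/74 + 151*I*sqrt(30)/37 ≈ 38.23 + 22.353*I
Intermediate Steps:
o = 11/3 (o = 2 - 1/3*(-5) = 2 + 5/3 = 11/3 ≈ 3.6667)
z(E) = 11/3
v(s, J) = 3 - sqrt(11/3 + s)
288/192 + 151/v(-10 + 3, 14) = 288/192 + 151/(3 - sqrt(33 + 9*(-10 + 3))/3) = 288*(1/192) + 151/(3 - sqrt(33 + 9*(-7))/3) = 3/2 + 151/(3 - sqrt(33 - 63)/3) = 3/2 + 151/(3 - I*sqrt(30)/3)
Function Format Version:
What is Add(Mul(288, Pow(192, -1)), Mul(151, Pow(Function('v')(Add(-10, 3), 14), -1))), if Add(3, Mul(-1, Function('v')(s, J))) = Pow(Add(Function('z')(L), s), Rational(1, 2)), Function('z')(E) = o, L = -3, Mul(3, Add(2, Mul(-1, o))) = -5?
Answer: Add(Rational(2829, 74), Mul(Rational(151, 37), I, Pow(30, Rational(1, 2)))) ≈ Add(38.230, Mul(22.353, I))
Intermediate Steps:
o = Rational(11, 3) (o = Add(2, Mul(Rational(-1, 3), -5)) = Add(2, Rational(5, 3)) = Rational(11, 3) ≈ 3.6667)
Function('z')(E) = Rational(11, 3)
Function('v')(s, J) = Add(3, Mul(-1, Pow(Add(Rational(11, 3), s), Rational(1, 2))))
Add(Mul(288, Pow(192, -1)), Mul(151, Pow(Function('v')(Add(-10, 3), 14), -1))) = Add(Mul(288, Pow(192, -1)), Mul(151, Pow(Add(3, Mul(Rational(-1, 3), Pow(Add(33, Mul(9, Add(-10, 3))), Rational(1, 2)))), -1))) = Add(Mul(288, Rational(1, 192)), Mul(151, Pow(Add(3, Mul(Rational(-1, 3), Pow(Add(33, Mul(9, -7)), Rational(1, 2)))), -1))) = Add(Rational(3, 2), Mul(151, Pow(Add(3, Mul(Rational(-1, 3), Pow(Add(33, -63), Rational(1, 2)))), -1))) = Add(Rational(3, 2), Mul(151, Pow(Add(3, Mul(Rational(-1, 3), Pow(-30, Rational(1, 2)))), -1))) = Add(Rational(3, 2), Mul(151, Pow(Add(3, Mul(Rational(-1, 3), Mul(I, Pow(30, Rational(1, 2))))), -1))) = Add(Rational(3, 2), Mul(151, Pow(Add(3, Mul(Rational(-1, 3), I, Pow(30, Rational(1, 2)))), -1)))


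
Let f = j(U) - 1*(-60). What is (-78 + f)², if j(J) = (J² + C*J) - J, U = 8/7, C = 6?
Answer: 289444/2401 ≈ 120.55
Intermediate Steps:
U = 8/7 (U = 8*(⅐) = 8/7 ≈ 1.1429)
j(J) = J² + 5*J (j(J) = (J² + 6*J) - J = J² + 5*J)
f = 3284/49 (f = 8*(5 + 8/7)/7 - 1*(-60) = (8/7)*(43/7) + 60 = 344/49 + 60 = 3284/49 ≈ 67.020)
(-78 + f)² = (-78 + 3284/49)² = (-538/49)² = 289444/2401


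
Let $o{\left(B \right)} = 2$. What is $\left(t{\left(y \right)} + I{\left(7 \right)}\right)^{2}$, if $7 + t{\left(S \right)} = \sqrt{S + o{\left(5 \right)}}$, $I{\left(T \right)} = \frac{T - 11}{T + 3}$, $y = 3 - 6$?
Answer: $\frac{1344}{25} - \frac{74 i}{5} \approx 53.76 - 14.8 i$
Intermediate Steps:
$y = -3$ ($y = 3 - 6 = -3$)
$I{\left(T \right)} = \frac{-11 + T}{3 + T}$
$t{\left(S \right)} = -7 + \sqrt{2 + S}$ ($t{\left(S \right)} = -7 + \sqrt{S + 2} = -7 + \sqrt{2 + S}$)
$\left(t{\left(y \right)} + I{\left(7 \right)}\right)^{2} = \left(\left(-7 + \sqrt{2 - 3}\right) + \frac{-11 + 7}{3 + 7}\right)^{2} = \left(\left(-7 + \sqrt{-1}\right) + \frac{1}{10} \left(-4\right)\right)^{2} = \left(\left(-7 + i\right) + \frac{1}{10} \left(-4\right)\right)^{2} = \left(\left(-7 + i\right) - \frac{2}{5}\right)^{2} = \left(- \frac{37}{5} + i\right)^{2}$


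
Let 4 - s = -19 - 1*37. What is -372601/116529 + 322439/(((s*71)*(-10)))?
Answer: -17815432277/1654711800 ≈ -10.766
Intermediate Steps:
s = 60 (s = 4 - (-19 - 1*37) = 4 - (-19 - 37) = 4 - 1*(-56) = 4 + 56 = 60)
-372601/116529 + 322439/(((s*71)*(-10))) = -372601/116529 + 322439/(((60*71)*(-10))) = -372601*1/116529 + 322439/((4260*(-10))) = -372601/116529 + 322439/(-42600) = -372601/116529 + 322439*(-1/42600) = -372601/116529 - 322439/42600 = -17815432277/1654711800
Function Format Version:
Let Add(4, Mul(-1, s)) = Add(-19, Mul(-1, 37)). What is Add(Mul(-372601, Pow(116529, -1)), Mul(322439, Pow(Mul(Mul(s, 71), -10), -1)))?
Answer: Rational(-17815432277, 1654711800) ≈ -10.766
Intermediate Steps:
s = 60 (s = Add(4, Mul(-1, Add(-19, Mul(-1, 37)))) = Add(4, Mul(-1, Add(-19, -37))) = Add(4, Mul(-1, -56)) = Add(4, 56) = 60)
Add(Mul(-372601, Pow(116529, -1)), Mul(322439, Pow(Mul(Mul(s, 71), -10), -1))) = Add(Mul(-372601, Pow(116529, -1)), Mul(322439, Pow(Mul(Mul(60, 71), -10), -1))) = Add(Mul(-372601, Rational(1, 116529)), Mul(322439, Pow(Mul(4260, -10), -1))) = Add(Rational(-372601, 116529), Mul(322439, Pow(-42600, -1))) = Add(Rational(-372601, 116529), Mul(322439, Rational(-1, 42600))) = Add(Rational(-372601, 116529), Rational(-322439, 42600)) = Rational(-17815432277, 1654711800)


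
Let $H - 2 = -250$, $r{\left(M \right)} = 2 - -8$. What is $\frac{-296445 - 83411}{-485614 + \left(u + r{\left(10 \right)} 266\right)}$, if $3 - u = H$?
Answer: $\frac{379856}{482703} \approx 0.78693$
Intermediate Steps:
$r{\left(M \right)} = 10$ ($r{\left(M \right)} = 2 + 8 = 10$)
$H = -248$ ($H = 2 - 250 = -248$)
$u = 251$ ($u = 3 - -248 = 3 + 248 = 251$)
$\frac{-296445 - 83411}{-485614 + \left(u + r{\left(10 \right)} 266\right)} = \frac{-296445 - 83411}{-485614 + \left(251 + 10 \cdot 266\right)} = - \frac{379856}{-485614 + \left(251 + 2660\right)} = - \frac{379856}{-485614 + 2911} = - \frac{379856}{-482703} = \left(-379856\right) \left(- \frac{1}{482703}\right) = \frac{379856}{482703}$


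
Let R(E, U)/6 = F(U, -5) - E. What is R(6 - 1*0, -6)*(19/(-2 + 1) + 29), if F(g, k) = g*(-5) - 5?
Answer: 1140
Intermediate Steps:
F(g, k) = -5 - 5*g (F(g, k) = -5*g - 5 = -5 - 5*g)
R(E, U) = -30 - 30*U - 6*E (R(E, U) = 6*((-5 - 5*U) - E) = 6*(-5 - E - 5*U) = -30 - 30*U - 6*E)
R(6 - 1*0, -6)*(19/(-2 + 1) + 29) = (-30 - 30*(-6) - 6*(6 - 1*0))*(19/(-2 + 1) + 29) = (-30 + 180 - 6*(6 + 0))*(19/(-1) + 29) = (-30 + 180 - 6*6)*(-1*19 + 29) = (-30 + 180 - 36)*(-19 + 29) = 114*10 = 1140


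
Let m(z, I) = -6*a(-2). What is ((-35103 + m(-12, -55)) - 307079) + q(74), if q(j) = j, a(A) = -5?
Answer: -342078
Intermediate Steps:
m(z, I) = 30 (m(z, I) = -6*(-5) = 30)
((-35103 + m(-12, -55)) - 307079) + q(74) = ((-35103 + 30) - 307079) + 74 = (-35073 - 307079) + 74 = -342152 + 74 = -342078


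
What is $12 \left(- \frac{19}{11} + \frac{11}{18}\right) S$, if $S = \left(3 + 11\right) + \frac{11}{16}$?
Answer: $- \frac{51935}{264} \approx -196.72$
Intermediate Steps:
$S = \frac{235}{16}$ ($S = 14 + 11 \cdot \frac{1}{16} = 14 + \frac{11}{16} = \frac{235}{16} \approx 14.688$)
$12 \left(- \frac{19}{11} + \frac{11}{18}\right) S = 12 \left(- \frac{19}{11} + \frac{11}{18}\right) \frac{235}{16} = 12 \left(- \frac{221}{198}\right) \frac{235}{16} = \left(- \frac{442}{33}\right) \frac{235}{16} = - \frac{51935}{264}$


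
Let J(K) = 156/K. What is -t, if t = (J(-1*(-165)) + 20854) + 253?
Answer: -1160937/55 ≈ -21108.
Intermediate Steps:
t = 1160937/55 (t = (156/((-1*(-165))) + 20854) + 253 = (156/165 + 20854) + 253 = (156*(1/165) + 20854) + 253 = (52/55 + 20854) + 253 = 1147022/55 + 253 = 1160937/55 ≈ 21108.)
-t = -1*1160937/55 = -1160937/55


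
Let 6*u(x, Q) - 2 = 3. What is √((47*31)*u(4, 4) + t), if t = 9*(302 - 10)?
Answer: √138318/6 ≈ 61.985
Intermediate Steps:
t = 2628 (t = 9*292 = 2628)
u(x, Q) = ⅚ (u(x, Q) = ⅓ + (⅙)*3 = ⅓ + ½ = ⅚)
√((47*31)*u(4, 4) + t) = √((47*31)*(⅚) + 2628) = √(1457*(⅚) + 2628) = √(7285/6 + 2628) = √(23053/6) = √138318/6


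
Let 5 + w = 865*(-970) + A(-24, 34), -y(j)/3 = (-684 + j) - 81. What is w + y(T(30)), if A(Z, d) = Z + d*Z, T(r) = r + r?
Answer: -837780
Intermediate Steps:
T(r) = 2*r
A(Z, d) = Z + Z*d
y(j) = 2295 - 3*j (y(j) = -3*((-684 + j) - 81) = -3*(-765 + j) = 2295 - 3*j)
w = -839895 (w = -5 + (865*(-970) - 24*(1 + 34)) = -5 + (-839050 - 24*35) = -5 + (-839050 - 840) = -5 - 839890 = -839895)
w + y(T(30)) = -839895 + (2295 - 6*30) = -839895 + (2295 - 3*60) = -839895 + (2295 - 180) = -839895 + 2115 = -837780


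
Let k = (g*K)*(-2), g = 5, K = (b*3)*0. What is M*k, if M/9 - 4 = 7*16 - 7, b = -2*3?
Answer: 0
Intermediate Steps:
b = -6
K = 0 (K = -6*3*0 = -18*0 = 0)
M = 981 (M = 36 + 9*(7*16 - 7) = 36 + 9*(112 - 7) = 36 + 9*105 = 36 + 945 = 981)
k = 0 (k = (5*0)*(-2) = 0*(-2) = 0)
M*k = 981*0 = 0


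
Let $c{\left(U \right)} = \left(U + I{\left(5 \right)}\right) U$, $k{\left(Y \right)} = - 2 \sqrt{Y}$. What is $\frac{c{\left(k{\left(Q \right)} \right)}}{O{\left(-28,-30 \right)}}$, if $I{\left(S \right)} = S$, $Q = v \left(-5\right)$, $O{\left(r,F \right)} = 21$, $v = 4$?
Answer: $- \frac{80}{21} - \frac{20 i \sqrt{5}}{21} \approx -3.8095 - 2.1296 i$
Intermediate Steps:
$Q = -20$ ($Q = 4 \left(-5\right) = -20$)
$c{\left(U \right)} = U \left(5 + U\right)$ ($c{\left(U \right)} = \left(U + 5\right) U = \left(5 + U\right) U = U \left(5 + U\right)$)
$\frac{c{\left(k{\left(Q \right)} \right)}}{O{\left(-28,-30 \right)}} = \frac{- 2 \sqrt{-20} \left(5 - 2 \sqrt{-20}\right)}{21} = - 2 \cdot 2 i \sqrt{5} \left(5 - 2 \cdot 2 i \sqrt{5}\right) \frac{1}{21} = - 4 i \sqrt{5} \left(5 - 4 i \sqrt{5}\right) \frac{1}{21} = - \frac{4 i \sqrt{5} \left(5 - 4 i \sqrt{5}\right)}{21}$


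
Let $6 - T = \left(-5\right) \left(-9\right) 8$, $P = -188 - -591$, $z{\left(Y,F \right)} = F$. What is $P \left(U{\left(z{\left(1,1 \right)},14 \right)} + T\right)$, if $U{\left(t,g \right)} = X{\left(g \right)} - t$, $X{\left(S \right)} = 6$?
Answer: $-140647$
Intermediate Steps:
$P = 403$ ($P = -188 + 591 = 403$)
$U{\left(t,g \right)} = 6 - t$
$T = -354$ ($T = 6 - \left(-5\right) \left(-9\right) 8 = 6 - 45 \cdot 8 = 6 - 360 = -354$)
$P \left(U{\left(z{\left(1,1 \right)},14 \right)} + T\right) = 403 \left(\left(6 - 1\right) - 354\right) = 403 \left(5 - 354\right) = 403 \left(-349\right) = -140647$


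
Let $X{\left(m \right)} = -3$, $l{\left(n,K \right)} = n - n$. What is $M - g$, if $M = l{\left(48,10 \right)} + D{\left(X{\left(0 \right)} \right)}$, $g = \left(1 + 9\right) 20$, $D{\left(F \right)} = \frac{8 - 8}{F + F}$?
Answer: $-200$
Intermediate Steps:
$l{\left(n,K \right)} = 0$
$D{\left(F \right)} = 0$ ($D{\left(F \right)} = \frac{0}{2 F} = 0 \frac{1}{2 F} = 0$)
$g = 200$ ($g = 10 \cdot 20 = 200$)
$M = 0$ ($M = 0 + 0 = 0$)
$M - g = 0 - 200 = -200$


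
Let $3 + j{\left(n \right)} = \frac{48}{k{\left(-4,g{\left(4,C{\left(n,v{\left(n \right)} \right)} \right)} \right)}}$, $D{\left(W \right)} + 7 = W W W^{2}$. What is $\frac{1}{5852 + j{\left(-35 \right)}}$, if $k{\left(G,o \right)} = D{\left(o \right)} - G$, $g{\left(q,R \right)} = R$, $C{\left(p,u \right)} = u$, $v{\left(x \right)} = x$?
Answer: $\frac{750311}{4388569063} \approx 0.00017097$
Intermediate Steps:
$D{\left(W \right)} = -7 + W^{4}$ ($D{\left(W \right)} = -7 + W W W^{2} = -7 + W^{2} W^{2} = -7 + W^{4}$)
$k{\left(G,o \right)} = -7 + o^{4} - G$ ($k{\left(G,o \right)} = \left(-7 + o^{4}\right) - G = -7 + o^{4} - G$)
$j{\left(n \right)} = -3 + \frac{48}{-3 + n^{4}}$ ($j{\left(n \right)} = -3 + \frac{48}{-7 + n^{4} - -4} = -3 + \frac{48}{-7 + n^{4} + 4} = -3 + \frac{48}{-3 + n^{4}}$)
$\frac{1}{5852 + j{\left(-35 \right)}} = \frac{1}{5852 + \frac{3 \left(19 - \left(-35\right)^{4}\right)}{-3 + \left(-35\right)^{4}}} = \frac{1}{5852 + \frac{3 \left(19 - 1500625\right)}{-3 + 1500625}} = \frac{1}{5852 + \frac{3 \left(19 - 1500625\right)}{1500622}} = \frac{1}{5852 + 3 \cdot \frac{1}{1500622} \left(-1500606\right)} = \frac{1}{5852 - \frac{2250909}{750311}} = \frac{1}{\frac{4388569063}{750311}} = \frac{750311}{4388569063}$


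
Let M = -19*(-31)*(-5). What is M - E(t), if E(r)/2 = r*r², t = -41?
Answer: 134897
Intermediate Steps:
E(r) = 2*r³ (E(r) = 2*(r*r²) = 2*r³)
M = -2945 (M = 589*(-5) = -2945)
M - E(t) = -2945 - 2*(-41)³ = -2945 - 2*(-68921) = -2945 - 1*(-137842) = -2945 + 137842 = 134897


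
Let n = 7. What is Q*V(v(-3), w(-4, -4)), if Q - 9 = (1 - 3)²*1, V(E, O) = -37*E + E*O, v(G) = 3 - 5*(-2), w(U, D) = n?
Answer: -5070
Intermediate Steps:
w(U, D) = 7
v(G) = 13 (v(G) = 3 + 10 = 13)
Q = 13 (Q = 9 + (1 - 3)²*1 = 9 + (-2)²*1 = 9 + 4*1 = 9 + 4 = 13)
Q*V(v(-3), w(-4, -4)) = 13*(13*(-37 + 7)) = 13*(13*(-30)) = 13*(-390) = -5070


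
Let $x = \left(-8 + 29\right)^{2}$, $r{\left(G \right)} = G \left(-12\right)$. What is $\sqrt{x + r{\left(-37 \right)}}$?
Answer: $\sqrt{885} \approx 29.749$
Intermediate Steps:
$r{\left(G \right)} = - 12 G$
$x = 441$ ($x = 21^{2} = 441$)
$\sqrt{x + r{\left(-37 \right)}} = \sqrt{441 - -444} = \sqrt{441 + 444} = \sqrt{885}$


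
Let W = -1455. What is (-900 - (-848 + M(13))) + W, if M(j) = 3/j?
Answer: -19594/13 ≈ -1507.2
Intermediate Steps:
(-900 - (-848 + M(13))) + W = (-900 - (-848 + 3/13)) - 1455 = (-900 - 1*(-11021/13)) - 1455 = (-900 + 11021/13) - 1455 = -679/13 - 1455 = -19594/13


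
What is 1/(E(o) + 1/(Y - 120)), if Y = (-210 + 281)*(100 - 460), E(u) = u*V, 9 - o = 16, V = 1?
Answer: -25680/179761 ≈ -0.14286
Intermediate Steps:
o = -7 (o = 9 - 1*16 = 9 - 16 = -7)
E(u) = u (E(u) = u*1 = u)
Y = -25560 (Y = 71*(-360) = -25560)
1/(E(o) + 1/(Y - 120)) = 1/(-7 + 1/(-25560 - 120)) = 1/(-7 + 1/(-25680)) = 1/(-7 - 1/25680) = 1/(-179761/25680) = -25680/179761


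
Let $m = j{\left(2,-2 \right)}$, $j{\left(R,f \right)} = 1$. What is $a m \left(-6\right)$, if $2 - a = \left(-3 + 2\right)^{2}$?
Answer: $-6$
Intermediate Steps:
$a = 1$ ($a = 2 - \left(-3 + 2\right)^{2} = 2 - \left(-1\right)^{2} = 2 - 1 = 1$)
$m = 1$
$a m \left(-6\right) = 1 \cdot 1 \left(-6\right) = 1 \left(-6\right) = -6$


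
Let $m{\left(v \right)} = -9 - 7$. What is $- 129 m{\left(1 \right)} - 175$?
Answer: $1889$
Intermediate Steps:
$m{\left(v \right)} = -16$ ($m{\left(v \right)} = -9 - 7 = -16$)
$- 129 m{\left(1 \right)} - 175 = \left(-129\right) \left(-16\right) - 175 = 2064 - 175 = 1889$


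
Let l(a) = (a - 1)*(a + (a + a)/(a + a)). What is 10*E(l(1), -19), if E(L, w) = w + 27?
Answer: 80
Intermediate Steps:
l(a) = (1 + a)*(-1 + a) (l(a) = (-1 + a)*(a + (2*a)/((2*a))) = (-1 + a)*(a + (2*a)*(1/(2*a))) = (-1 + a)*(a + 1) = (-1 + a)*(1 + a) = (1 + a)*(-1 + a))
E(L, w) = 27 + w
10*E(l(1), -19) = 10*(27 - 19) = 10*8 = 80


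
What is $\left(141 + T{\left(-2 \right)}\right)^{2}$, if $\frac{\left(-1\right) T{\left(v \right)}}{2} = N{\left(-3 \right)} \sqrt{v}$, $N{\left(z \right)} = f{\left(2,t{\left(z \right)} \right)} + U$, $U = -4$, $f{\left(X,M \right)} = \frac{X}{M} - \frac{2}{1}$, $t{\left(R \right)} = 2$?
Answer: $19681 + 2820 i \sqrt{2} \approx 19681.0 + 3988.1 i$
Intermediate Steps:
$f{\left(X,M \right)} = -2 + \frac{X}{M}$ ($f{\left(X,M \right)} = \frac{X}{M} - 2 = -2 + \frac{X}{M}$)
$N{\left(z \right)} = -5$ ($N{\left(z \right)} = \left(-2 + \frac{2}{2}\right) - 4 = \left(-2 + 2 \cdot \frac{1}{2}\right) - 4 = \left(-2 + 1\right) - 4 = -1 - 4 = -5$)
$T{\left(v \right)} = 10 \sqrt{v}$ ($T{\left(v \right)} = - 2 \left(- 5 \sqrt{v}\right) = 10 \sqrt{v}$)
$\left(141 + T{\left(-2 \right)}\right)^{2} = \left(141 + 10 \sqrt{-2}\right)^{2} = \left(141 + 10 i \sqrt{2}\right)^{2}$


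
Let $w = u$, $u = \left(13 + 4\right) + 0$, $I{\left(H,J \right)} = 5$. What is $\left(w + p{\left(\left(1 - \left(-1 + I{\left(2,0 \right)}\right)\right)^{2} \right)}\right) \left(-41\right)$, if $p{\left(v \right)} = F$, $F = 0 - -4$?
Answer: $-861$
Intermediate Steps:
$u = 17$ ($u = 17 + 0 = 17$)
$F = 4$ ($F = 0 + 4 = 4$)
$w = 17$
$p{\left(v \right)} = 4$
$\left(w + p{\left(\left(1 - \left(-1 + I{\left(2,0 \right)}\right)\right)^{2} \right)}\right) \left(-41\right) = \left(17 + 4\right) \left(-41\right) = 21 \left(-41\right) = -861$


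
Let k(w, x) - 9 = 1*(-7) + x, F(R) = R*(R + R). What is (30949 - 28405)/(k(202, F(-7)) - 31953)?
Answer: -48/601 ≈ -0.079867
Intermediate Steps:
F(R) = 2*R**2 (F(R) = R*(2*R) = 2*R**2)
k(w, x) = 2 + x (k(w, x) = 9 + (1*(-7) + x) = 9 + (-7 + x) = 2 + x)
(30949 - 28405)/(k(202, F(-7)) - 31953) = (30949 - 28405)/((2 + 2*(-7)**2) - 31953) = 2544/((2 + 2*49) - 31953) = 2544/((2 + 98) - 31953) = 2544/(100 - 31953) = 2544/(-31853) = 2544*(-1/31853) = -48/601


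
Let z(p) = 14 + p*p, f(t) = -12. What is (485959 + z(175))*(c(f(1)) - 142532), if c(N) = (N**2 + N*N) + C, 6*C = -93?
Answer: -73490973181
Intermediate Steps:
C = -31/2 (C = (1/6)*(-93) = -31/2 ≈ -15.500)
z(p) = 14 + p**2
c(N) = -31/2 + 2*N**2 (c(N) = (N**2 + N*N) - 31/2 = (N**2 + N**2) - 31/2 = 2*N**2 - 31/2 = -31/2 + 2*N**2)
(485959 + z(175))*(c(f(1)) - 142532) = (485959 + (14 + 175**2))*((-31/2 + 2*(-12)**2) - 142532) = (485959 + (14 + 30625))*((-31/2 + 2*144) - 142532) = (485959 + 30639)*((-31/2 + 288) - 142532) = 516598*(545/2 - 142532) = 516598*(-284519/2) = -73490973181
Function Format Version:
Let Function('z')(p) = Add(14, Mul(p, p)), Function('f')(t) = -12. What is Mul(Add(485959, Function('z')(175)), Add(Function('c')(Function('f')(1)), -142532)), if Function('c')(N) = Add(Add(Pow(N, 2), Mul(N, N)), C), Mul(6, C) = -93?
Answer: -73490973181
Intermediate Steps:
C = Rational(-31, 2) (C = Mul(Rational(1, 6), -93) = Rational(-31, 2) ≈ -15.500)
Function('z')(p) = Add(14, Pow(p, 2))
Function('c')(N) = Add(Rational(-31, 2), Mul(2, Pow(N, 2))) (Function('c')(N) = Add(Add(Pow(N, 2), Mul(N, N)), Rational(-31, 2)) = Add(Add(Pow(N, 2), Pow(N, 2)), Rational(-31, 2)) = Add(Mul(2, Pow(N, 2)), Rational(-31, 2)) = Add(Rational(-31, 2), Mul(2, Pow(N, 2))))
Mul(Add(485959, Function('z')(175)), Add(Function('c')(Function('f')(1)), -142532)) = Mul(Add(485959, Add(14, Pow(175, 2))), Add(Add(Rational(-31, 2), Mul(2, Pow(-12, 2))), -142532)) = Mul(Add(485959, Add(14, 30625)), Add(Add(Rational(-31, 2), Mul(2, 144)), -142532)) = Mul(Add(485959, 30639), Add(Add(Rational(-31, 2), 288), -142532)) = Mul(516598, Add(Rational(545, 2), -142532)) = Mul(516598, Rational(-284519, 2)) = -73490973181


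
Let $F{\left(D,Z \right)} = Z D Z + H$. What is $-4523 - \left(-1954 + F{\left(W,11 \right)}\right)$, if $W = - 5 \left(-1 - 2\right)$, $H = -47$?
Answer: $-4337$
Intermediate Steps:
$W = 15$ ($W = \left(-5\right) \left(-3\right) = 15$)
$F{\left(D,Z \right)} = -47 + D Z^{2}$ ($F{\left(D,Z \right)} = Z D Z - 47 = D Z Z - 47 = D Z^{2} - 47 = -47 + D Z^{2}$)
$-4523 - \left(-1954 + F{\left(W,11 \right)}\right) = -4523 - \left(-1954 - \left(47 - 15 \cdot 11^{2}\right)\right) = -4523 - \left(-1954 + \left(-47 + 15 \cdot 121\right)\right) = -4523 - \left(-1954 + \left(-47 + 1815\right)\right) = -4523 - \left(-1954 + 1768\right) = -4523 - -186 = -4523 + 186 = -4337$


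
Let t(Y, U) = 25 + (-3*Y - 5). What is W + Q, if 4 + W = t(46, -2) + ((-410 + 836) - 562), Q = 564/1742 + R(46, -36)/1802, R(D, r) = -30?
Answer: -202229901/784771 ≈ -257.69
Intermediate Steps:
Q = 241017/784771 (Q = 564/1742 - 30/1802 = 564*(1/1742) - 30*1/1802 = 282/871 - 15/901 = 241017/784771 ≈ 0.30712)
t(Y, U) = 20 - 3*Y (t(Y, U) = 25 + (-5 - 3*Y) = 20 - 3*Y)
W = -258 (W = -4 + ((20 - 3*46) + ((-410 + 836) - 562)) = -4 + ((20 - 138) + (426 - 562)) = -4 + (-118 - 136) = -4 - 254 = -258)
W + Q = -258 + 241017/784771 = -202229901/784771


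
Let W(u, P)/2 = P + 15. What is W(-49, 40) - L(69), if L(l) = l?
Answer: 41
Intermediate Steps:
W(u, P) = 30 + 2*P (W(u, P) = 2*(P + 15) = 2*(15 + P) = 30 + 2*P)
W(-49, 40) - L(69) = (30 + 2*40) - 1*69 = (30 + 80) - 69 = 110 - 69 = 41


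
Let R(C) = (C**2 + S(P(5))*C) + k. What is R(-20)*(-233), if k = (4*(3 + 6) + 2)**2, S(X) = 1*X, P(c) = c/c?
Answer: -424992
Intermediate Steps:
P(c) = 1
S(X) = X
k = 1444 (k = (4*9 + 2)**2 = (36 + 2)**2 = 38**2 = 1444)
R(C) = 1444 + C + C**2 (R(C) = (C**2 + 1*C) + 1444 = (C**2 + C) + 1444 = (C + C**2) + 1444 = 1444 + C + C**2)
R(-20)*(-233) = (1444 - 20 + (-20)**2)*(-233) = (1444 - 20 + 400)*(-233) = 1824*(-233) = -424992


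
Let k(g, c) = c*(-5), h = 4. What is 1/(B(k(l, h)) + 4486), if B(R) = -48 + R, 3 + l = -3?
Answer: 1/4418 ≈ 0.00022635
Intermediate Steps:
l = -6 (l = -3 - 3 = -6)
k(g, c) = -5*c
1/(B(k(l, h)) + 4486) = 1/((-48 - 5*4) + 4486) = 1/((-48 - 20) + 4486) = 1/(-68 + 4486) = 1/4418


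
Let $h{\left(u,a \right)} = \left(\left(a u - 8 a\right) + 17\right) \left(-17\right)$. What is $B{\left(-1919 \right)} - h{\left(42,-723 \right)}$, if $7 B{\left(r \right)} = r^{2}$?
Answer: $\frac{759326}{7} \approx 1.0848 \cdot 10^{5}$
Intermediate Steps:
$h{\left(u,a \right)} = -289 + 136 a - 17 a u$ ($h{\left(u,a \right)} = \left(\left(- 8 a + a u\right) + 17\right) \left(-17\right) = \left(17 - 8 a + a u\right) \left(-17\right) = -289 + 136 a - 17 a u$)
$B{\left(r \right)} = \frac{r^{2}}{7}$
$B{\left(-1919 \right)} - h{\left(42,-723 \right)} = \frac{\left(-1919\right)^{2}}{7} - \left(-289 + 136 \left(-723\right) - \left(-12291\right) 42\right) = \frac{1}{7} \cdot 3682561 - \left(-289 - 98328 + 516222\right) = \frac{3682561}{7} - 417605 = \frac{759326}{7}$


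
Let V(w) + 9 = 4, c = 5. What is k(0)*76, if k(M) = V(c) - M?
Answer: -380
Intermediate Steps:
V(w) = -5 (V(w) = -9 + 4 = -5)
k(M) = -5 - M
k(0)*76 = (-5 - 1*0)*76 = (-5 + 0)*76 = -5*76 = -380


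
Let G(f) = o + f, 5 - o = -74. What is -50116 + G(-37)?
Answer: -50074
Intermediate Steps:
o = 79 (o = 5 - 1*(-74) = 5 + 74 = 79)
G(f) = 79 + f
-50116 + G(-37) = -50116 + (79 - 37) = -50116 + 42 = -50074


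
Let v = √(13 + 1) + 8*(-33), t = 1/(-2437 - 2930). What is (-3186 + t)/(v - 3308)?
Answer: 30539283718/34239232695 + 17099263*√14/68478465390 ≈ 0.89287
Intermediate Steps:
t = -1/5367 (t = 1/(-5367) = -1/5367 ≈ -0.00018632)
v = -264 + √14 (v = √14 - 264 = -264 + √14 ≈ -260.26)
(-3186 + t)/(v - 3308) = (-3186 - 1/5367)/((-264 + √14) - 3308) = -17099263/(5367*(-3572 + √14))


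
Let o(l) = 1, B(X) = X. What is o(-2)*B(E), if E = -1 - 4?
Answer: -5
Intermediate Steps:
E = -5
o(-2)*B(E) = 1*(-5) = -5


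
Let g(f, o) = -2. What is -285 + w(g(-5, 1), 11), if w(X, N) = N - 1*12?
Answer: -286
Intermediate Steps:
w(X, N) = -12 + N (w(X, N) = N - 12 = -12 + N)
-285 + w(g(-5, 1), 11) = -285 + (-12 + 11) = -285 - 1 = -286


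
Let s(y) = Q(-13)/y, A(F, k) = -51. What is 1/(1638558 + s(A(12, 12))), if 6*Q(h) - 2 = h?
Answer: 306/501398759 ≈ 6.1029e-7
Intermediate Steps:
Q(h) = ⅓ + h/6
s(y) = -11/(6*y) (s(y) = (⅓ + (⅙)*(-13))/y = (⅓ - 13/6)/y = -11/(6*y))
1/(1638558 + s(A(12, 12))) = 1/(1638558 - 11/6/(-51)) = 1/(1638558 - 11/6*(-1/51)) = 1/(1638558 + 11/306) = 1/(501398759/306) = 306/501398759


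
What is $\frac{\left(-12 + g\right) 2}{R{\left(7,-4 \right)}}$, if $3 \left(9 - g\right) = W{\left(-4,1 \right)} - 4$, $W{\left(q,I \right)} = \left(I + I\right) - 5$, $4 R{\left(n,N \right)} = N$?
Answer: $\frac{4}{3} \approx 1.3333$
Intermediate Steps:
$R{\left(n,N \right)} = \frac{N}{4}$
$W{\left(q,I \right)} = -5 + 2 I$ ($W{\left(q,I \right)} = 2 I - 5 = -5 + 2 I$)
$g = \frac{34}{3}$ ($g = 9 - \frac{\left(-5 + 2 \cdot 1\right) - 4}{3} = 9 - \frac{\left(-5 + 2\right) - 4}{3} = 9 - \frac{-3 - 4}{3} = 9 - - \frac{7}{3} = 9 + \frac{7}{3} = \frac{34}{3} \approx 11.333$)
$\frac{\left(-12 + g\right) 2}{R{\left(7,-4 \right)}} = \frac{\left(-12 + \frac{34}{3}\right) 2}{\frac{1}{4} \left(-4\right)} = \frac{\left(- \frac{2}{3}\right) 2}{-1} = \left(- \frac{4}{3}\right) \left(-1\right) = \frac{4}{3}$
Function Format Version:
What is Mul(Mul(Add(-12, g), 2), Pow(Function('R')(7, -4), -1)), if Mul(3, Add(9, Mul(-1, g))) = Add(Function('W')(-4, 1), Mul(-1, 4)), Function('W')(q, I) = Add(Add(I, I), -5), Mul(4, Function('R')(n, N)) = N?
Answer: Rational(4, 3) ≈ 1.3333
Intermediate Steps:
Function('R')(n, N) = Mul(Rational(1, 4), N)
Function('W')(q, I) = Add(-5, Mul(2, I)) (Function('W')(q, I) = Add(Mul(2, I), -5) = Add(-5, Mul(2, I)))
g = Rational(34, 3) (g = Add(9, Mul(Rational(-1, 3), Add(Add(-5, Mul(2, 1)), Mul(-1, 4)))) = Add(9, Mul(Rational(-1, 3), Add(Add(-5, 2), -4))) = Add(9, Mul(Rational(-1, 3), Add(-3, -4))) = Add(9, Mul(Rational(-1, 3), -7)) = Add(9, Rational(7, 3)) = Rational(34, 3) ≈ 11.333)
Mul(Mul(Add(-12, g), 2), Pow(Function('R')(7, -4), -1)) = Mul(Mul(Add(-12, Rational(34, 3)), 2), Pow(Mul(Rational(1, 4), -4), -1)) = Mul(Mul(Rational(-2, 3), 2), Pow(-1, -1)) = Mul(Rational(-4, 3), -1) = Rational(4, 3)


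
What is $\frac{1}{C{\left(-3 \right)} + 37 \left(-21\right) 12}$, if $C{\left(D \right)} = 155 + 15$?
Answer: $- \frac{1}{9154} \approx -0.00010924$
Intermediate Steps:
$C{\left(D \right)} = 170$
$\frac{1}{C{\left(-3 \right)} + 37 \left(-21\right) 12} = \frac{1}{170 + 37 \left(-21\right) 12} = \frac{1}{170 - 9324} = \frac{1}{-9154} = - \frac{1}{9154}$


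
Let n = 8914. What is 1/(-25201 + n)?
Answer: -1/16287 ≈ -6.1399e-5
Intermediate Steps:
1/(-25201 + n) = 1/(-25201 + 8914) = 1/(-16287) = -1/16287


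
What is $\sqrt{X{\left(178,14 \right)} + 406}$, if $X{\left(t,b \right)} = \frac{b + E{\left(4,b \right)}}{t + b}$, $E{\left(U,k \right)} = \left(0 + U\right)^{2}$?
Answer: $\frac{\sqrt{25994}}{8} \approx 20.153$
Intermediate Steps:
$E{\left(U,k \right)} = U^{2}$
$X{\left(t,b \right)} = \frac{16 + b}{b + t}$ ($X{\left(t,b \right)} = \frac{b + 4^{2}}{t + b} = \frac{b + 16}{b + t} = \frac{16 + b}{b + t}$)
$\sqrt{X{\left(178,14 \right)} + 406} = \sqrt{\frac{16 + 14}{14 + 178} + 406} = \sqrt{\frac{1}{192} \cdot 30 + 406} = \sqrt{\frac{5}{32} + 406} = \sqrt{\frac{12997}{32}} = \frac{\sqrt{25994}}{8}$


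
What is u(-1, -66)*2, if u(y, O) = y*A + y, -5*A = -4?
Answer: -18/5 ≈ -3.6000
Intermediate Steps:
A = ⅘ (A = -⅕*(-4) = ⅘ ≈ 0.80000)
u(y, O) = 9*y/5 (u(y, O) = y*(⅘) + y = 4*y/5 + y = 9*y/5)
u(-1, -66)*2 = ((9/5)*(-1))*2 = -9/5*2 = -18/5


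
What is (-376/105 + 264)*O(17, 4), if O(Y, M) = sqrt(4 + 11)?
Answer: 27344*sqrt(15)/105 ≈ 1008.6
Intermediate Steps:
O(Y, M) = sqrt(15)
(-376/105 + 264)*O(17, 4) = (-376/105 + 264)*sqrt(15) = 27344*sqrt(15)/105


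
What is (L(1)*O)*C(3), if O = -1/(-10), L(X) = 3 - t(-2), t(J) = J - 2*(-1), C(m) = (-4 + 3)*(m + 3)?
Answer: -9/5 ≈ -1.8000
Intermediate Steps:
C(m) = -3 - m (C(m) = -(3 + m) = -3 - m)
t(J) = 2 + J (t(J) = J + 2 = 2 + J)
L(X) = 3 (L(X) = 3 - (2 - 2) = 3 - 1*0 = 3 + 0 = 3)
O = ⅒ (O = -1*(-⅒) = ⅒ ≈ 0.10000)
(L(1)*O)*C(3) = (3*(⅒))*(-3 - 1*3) = 3*(-3 - 3)/10 = (3/10)*(-6) = -9/5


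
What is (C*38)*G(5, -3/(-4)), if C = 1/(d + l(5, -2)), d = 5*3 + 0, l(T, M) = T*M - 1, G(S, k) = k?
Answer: 57/8 ≈ 7.1250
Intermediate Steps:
l(T, M) = -1 + M*T (l(T, M) = M*T - 1 = -1 + M*T)
d = 15 (d = 15 + 0 = 15)
C = ¼ (C = 1/(15 + (-1 - 2*5)) = 1/(15 + (-1 - 10)) = 1/(15 - 11) = 1/4 = ¼ ≈ 0.25000)
(C*38)*G(5, -3/(-4)) = ((¼)*38)*(-3/(-4)) = 19*(-3*(-¼))/2 = (19/2)*(¾) = 57/8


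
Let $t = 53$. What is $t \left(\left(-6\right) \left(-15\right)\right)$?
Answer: $4770$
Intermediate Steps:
$t \left(\left(-6\right) \left(-15\right)\right) = 53 \left(\left(-6\right) \left(-15\right)\right) = 53 \cdot 90 = 4770$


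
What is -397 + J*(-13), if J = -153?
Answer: 1592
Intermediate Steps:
-397 + J*(-13) = -397 - 153*(-13) = -397 + 1989 = 1592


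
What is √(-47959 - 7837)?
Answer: 2*I*√13949 ≈ 236.21*I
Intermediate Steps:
√(-47959 - 7837) = √(-55796) = 2*I*√13949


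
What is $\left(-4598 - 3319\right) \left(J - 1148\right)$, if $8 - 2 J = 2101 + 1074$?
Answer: $\frac{43250571}{2} \approx 2.1625 \cdot 10^{7}$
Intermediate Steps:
$J = - \frac{3167}{2}$ ($J = 4 - \frac{2101 + 1074}{2} = 4 - \frac{3175}{2} = - \frac{3167}{2} \approx -1583.5$)
$\left(-4598 - 3319\right) \left(J - 1148\right) = \left(-4598 - 3319\right) \left(- \frac{3167}{2} - 1148\right) = \left(-7917\right) \left(- \frac{5463}{2}\right) = \frac{43250571}{2}$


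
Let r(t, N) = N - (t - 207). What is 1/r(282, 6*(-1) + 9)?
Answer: -1/72 ≈ -0.013889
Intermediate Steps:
r(t, N) = 207 + N - t (r(t, N) = N - (-207 + t) = N + (207 - t) = 207 + N - t)
1/r(282, 6*(-1) + 9) = 1/(207 + (6*(-1) + 9) - 1*282) = 1/(207 + (-6 + 9) - 282) = 1/(207 + 3 - 282) = 1/(-72) = -1/72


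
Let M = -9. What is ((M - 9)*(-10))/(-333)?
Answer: -20/37 ≈ -0.54054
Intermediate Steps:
((M - 9)*(-10))/(-333) = ((-9 - 9)*(-10))/(-333) = -18*(-10)*(-1/333) = 180*(-1/333) = -20/37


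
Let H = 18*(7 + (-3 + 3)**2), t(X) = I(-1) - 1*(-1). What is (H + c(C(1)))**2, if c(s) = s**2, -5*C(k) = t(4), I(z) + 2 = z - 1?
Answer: 9979281/625 ≈ 15967.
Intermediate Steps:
I(z) = -3 + z (I(z) = -2 + (z - 1) = -2 + (-1 + z) = -3 + z)
t(X) = -3 (t(X) = (-3 - 1) - 1*(-1) = -4 + 1 = -3)
C(k) = 3/5 (C(k) = -1/5*(-3) = 3/5)
H = 126 (H = 18*(7 + 0**2) = 18*(7 + 0) = 18*7 = 126)
(H + c(C(1)))**2 = (126 + (3/5)**2)**2 = (126 + 9/25)**2 = (3159/25)**2 = 9979281/625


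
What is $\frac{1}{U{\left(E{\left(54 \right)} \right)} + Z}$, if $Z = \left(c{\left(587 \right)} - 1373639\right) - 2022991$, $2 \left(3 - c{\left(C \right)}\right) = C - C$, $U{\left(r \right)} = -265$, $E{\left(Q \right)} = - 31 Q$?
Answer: $- \frac{1}{3396892} \approx -2.9439 \cdot 10^{-7}$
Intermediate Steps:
$c{\left(C \right)} = 3$ ($c{\left(C \right)} = 3 - \frac{C - C}{2} = 3 - 0 = 3 + 0 = 3$)
$Z = -3396627$ ($Z = \left(3 - 1373639\right) - 2022991 = -1373636 - 2022991 = -3396627$)
$\frac{1}{U{\left(E{\left(54 \right)} \right)} + Z} = \frac{1}{-265 - 3396627} = \frac{1}{-3396892} = - \frac{1}{3396892}$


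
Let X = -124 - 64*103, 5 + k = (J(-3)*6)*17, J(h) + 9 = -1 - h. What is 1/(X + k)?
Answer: -1/7435 ≈ -0.00013450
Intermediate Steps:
J(h) = -10 - h (J(h) = -9 + (-1 - h) = -10 - h)
k = -719 (k = -5 + ((-10 - 1*(-3))*6)*17 = -5 + ((-10 + 3)*6)*17 = -5 - 7*6*17 = -5 - 42*17 = -5 - 714 = -719)
X = -6716 (X = -124 - 6592 = -6716)
1/(X + k) = 1/(-6716 - 719) = 1/(-7435) = -1/7435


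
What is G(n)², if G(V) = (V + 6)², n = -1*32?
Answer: 456976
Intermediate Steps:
n = -32
G(V) = (6 + V)²
G(n)² = ((6 - 32)²)² = ((-26)²)² = 676² = 456976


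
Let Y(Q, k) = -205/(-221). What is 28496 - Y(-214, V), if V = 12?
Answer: 6297411/221 ≈ 28495.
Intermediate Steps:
Y(Q, k) = 205/221 (Y(Q, k) = -205*(-1/221) = 205/221)
28496 - Y(-214, V) = 28496 - 1*205/221 = 28496 - 205/221 = 6297411/221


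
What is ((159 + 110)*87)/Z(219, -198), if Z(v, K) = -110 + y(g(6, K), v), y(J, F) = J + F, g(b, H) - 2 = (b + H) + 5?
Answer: -23403/76 ≈ -307.93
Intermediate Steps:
g(b, H) = 7 + H + b (g(b, H) = 2 + ((b + H) + 5) = 2 + ((H + b) + 5) = 2 + (5 + H + b) = 7 + H + b)
y(J, F) = F + J
Z(v, K) = -97 + K + v (Z(v, K) = -110 + (v + (7 + K + 6)) = -110 + (v + (13 + K)) = -110 + (13 + K + v) = -97 + K + v)
((159 + 110)*87)/Z(219, -198) = ((159 + 110)*87)/(-97 - 198 + 219) = (269*87)/(-76) = 23403*(-1/76) = -23403/76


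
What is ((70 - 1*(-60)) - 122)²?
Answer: 64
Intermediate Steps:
((70 - 1*(-60)) - 122)² = ((70 + 60) - 122)² = (130 - 122)² = 8² = 64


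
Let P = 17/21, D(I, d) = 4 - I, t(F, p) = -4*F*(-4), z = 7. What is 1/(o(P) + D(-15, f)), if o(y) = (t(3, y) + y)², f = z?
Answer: 441/1059004 ≈ 0.00041643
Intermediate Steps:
f = 7
t(F, p) = 16*F
P = 17/21 (P = 17*(1/21) = 17/21 ≈ 0.80952)
o(y) = (48 + y)² (o(y) = (16*3 + y)² = (48 + y)²)
1/(o(P) + D(-15, f)) = 1/((48 + 17/21)² + (4 - 1*(-15))) = 1/((1025/21)² + (4 + 15)) = 1/(1050625/441 + 19) = 1/(1059004/441) = 441/1059004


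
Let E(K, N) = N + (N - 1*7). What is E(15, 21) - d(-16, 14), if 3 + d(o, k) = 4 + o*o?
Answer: -222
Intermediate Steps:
d(o, k) = 1 + o² (d(o, k) = -3 + (4 + o*o) = -3 + (4 + o²) = 1 + o²)
E(K, N) = -7 + 2*N (E(K, N) = N + (N - 7) = N + (-7 + N) = -7 + 2*N)
E(15, 21) - d(-16, 14) = (-7 + 2*21) - (1 + (-16)²) = (-7 + 42) - (1 + 256) = 35 - 1*257 = 35 - 257 = -222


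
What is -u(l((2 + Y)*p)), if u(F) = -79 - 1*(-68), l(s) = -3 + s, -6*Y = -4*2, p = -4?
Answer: 11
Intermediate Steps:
Y = 4/3 (Y = -(-2)*2/3 = -⅙*(-8) = 4/3 ≈ 1.3333)
u(F) = -11 (u(F) = -79 + 68 = -11)
-u(l((2 + Y)*p)) = -1*(-11) = 11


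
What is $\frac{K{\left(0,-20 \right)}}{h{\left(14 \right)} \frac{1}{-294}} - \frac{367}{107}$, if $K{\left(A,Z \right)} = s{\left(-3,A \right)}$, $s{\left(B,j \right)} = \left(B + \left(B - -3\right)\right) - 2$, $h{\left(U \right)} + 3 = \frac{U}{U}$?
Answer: $- \frac{79012}{107} \approx -738.43$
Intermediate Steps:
$h{\left(U \right)} = -2$ ($h{\left(U \right)} = -3 + \frac{U}{U} = -3 + 1 = -2$)
$s{\left(B,j \right)} = 1 + 2 B$ ($s{\left(B,j \right)} = \left(B + \left(B + 3\right)\right) - 2 = \left(B + \left(3 + B\right)\right) - 2 = \left(3 + 2 B\right) - 2 = 1 + 2 B$)
$K{\left(A,Z \right)} = -5$ ($K{\left(A,Z \right)} = 1 + 2 \left(-3\right) = 1 - 6 = -5$)
$\frac{K{\left(0,-20 \right)}}{h{\left(14 \right)} \frac{1}{-294}} - \frac{367}{107} = - \frac{5}{\left(-2\right) \frac{1}{-294}} - \frac{367}{107} = - \frac{5}{\left(-2\right) \left(- \frac{1}{294}\right)} - \frac{367}{107} = - 5 \frac{1}{\frac{1}{147}} - \frac{367}{107} = \left(-5\right) 147 - \frac{367}{107} = -735 - \frac{367}{107} = - \frac{79012}{107}$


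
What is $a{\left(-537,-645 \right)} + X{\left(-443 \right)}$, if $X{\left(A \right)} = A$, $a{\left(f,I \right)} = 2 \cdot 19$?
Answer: $-405$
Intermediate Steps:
$a{\left(f,I \right)} = 38$
$a{\left(-537,-645 \right)} + X{\left(-443 \right)} = 38 - 443 = -405$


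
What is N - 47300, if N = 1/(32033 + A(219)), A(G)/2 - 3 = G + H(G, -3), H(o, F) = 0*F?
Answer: -1536162099/32477 ≈ -47300.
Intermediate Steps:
H(o, F) = 0
A(G) = 6 + 2*G (A(G) = 6 + 2*(G + 0) = 6 + 2*G)
N = 1/32477 (N = 1/(32033 + (6 + 2*219)) = 1/(32033 + (6 + 438)) = 1/(32033 + 444) = 1/32477 ≈ 3.0791e-5)
N - 47300 = 1/32477 - 47300 = -1536162099/32477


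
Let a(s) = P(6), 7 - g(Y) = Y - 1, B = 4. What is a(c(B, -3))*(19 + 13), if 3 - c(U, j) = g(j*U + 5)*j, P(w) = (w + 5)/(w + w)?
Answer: 88/3 ≈ 29.333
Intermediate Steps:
P(w) = (5 + w)/(2*w) (P(w) = (5 + w)/((2*w)) = (5 + w)*(1/(2*w)) = (5 + w)/(2*w))
g(Y) = 8 - Y (g(Y) = 7 - (Y - 1) = 7 - (-1 + Y) = 7 + (1 - Y) = 8 - Y)
c(U, j) = 3 - j*(3 - U*j) (c(U, j) = 3 - (8 - (j*U + 5))*j = 3 - (8 - (U*j + 5))*j = 3 - (8 - (5 + U*j))*j = 3 - (8 + (-5 - U*j))*j = 3 - (3 - U*j)*j = 3 - j*(3 - U*j))
a(s) = 11/12 (a(s) = (1/2)*(5 + 6)/6 = (1/2)*(1/6)*11 = 11/12)
a(c(B, -3))*(19 + 13) = 11*(19 + 13)/12 = (11/12)*32 = 88/3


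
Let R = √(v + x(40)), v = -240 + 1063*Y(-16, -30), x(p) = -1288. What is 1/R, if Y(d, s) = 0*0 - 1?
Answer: -I*√2591/2591 ≈ -0.019646*I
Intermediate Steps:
Y(d, s) = -1 (Y(d, s) = 0 - 1 = -1)
v = -1303 (v = -240 + 1063*(-1) = -240 - 1063 = -1303)
R = I*√2591 (R = √(-1303 - 1288) = √(-2591) = I*√2591 ≈ 50.902*I)
1/R = 1/(I*√2591) = -I*√2591/2591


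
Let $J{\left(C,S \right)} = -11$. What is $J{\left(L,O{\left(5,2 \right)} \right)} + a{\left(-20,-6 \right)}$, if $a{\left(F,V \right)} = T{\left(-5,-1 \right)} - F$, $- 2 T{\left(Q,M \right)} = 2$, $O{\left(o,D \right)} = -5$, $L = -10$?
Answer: $8$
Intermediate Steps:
$T{\left(Q,M \right)} = -1$ ($T{\left(Q,M \right)} = \left(- \frac{1}{2}\right) 2 = -1$)
$a{\left(F,V \right)} = -1 - F$
$J{\left(L,O{\left(5,2 \right)} \right)} + a{\left(-20,-6 \right)} = -11 - -19 = -11 + \left(-1 + 20\right) = -11 + 19 = 8$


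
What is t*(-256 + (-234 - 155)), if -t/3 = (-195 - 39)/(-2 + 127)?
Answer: -90558/25 ≈ -3622.3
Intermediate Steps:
t = 702/125 (t = -3*(-195 - 39)/(-2 + 127) = -(-702)/125 = -3*(-234/125) = 702/125 ≈ 5.6160)
t*(-256 + (-234 - 155)) = 702*(-256 + (-234 - 155))/125 = 702*(-256 - 389)/125 = (702/125)*(-645) = -90558/25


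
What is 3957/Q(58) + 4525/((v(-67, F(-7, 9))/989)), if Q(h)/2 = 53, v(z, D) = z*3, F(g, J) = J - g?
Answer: -473578493/21306 ≈ -22227.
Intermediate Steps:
v(z, D) = 3*z
Q(h) = 106 (Q(h) = 2*53 = 106)
3957/Q(58) + 4525/((v(-67, F(-7, 9))/989)) = 3957/106 + 4525/(((3*(-67))/989)) = 3957*(1/106) + 4525/((-201*1/989)) = 3957/106 + 4525/(-201/989) = 3957/106 + 4525*(-989/201) = 3957/106 - 4475225/201 = -473578493/21306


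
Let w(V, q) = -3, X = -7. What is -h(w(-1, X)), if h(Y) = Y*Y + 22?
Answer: -31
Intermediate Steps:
h(Y) = 22 + Y**2 (h(Y) = Y**2 + 22 = 22 + Y**2)
-h(w(-1, X)) = -(22 + (-3)**2) = -(22 + 9) = -1*31 = -31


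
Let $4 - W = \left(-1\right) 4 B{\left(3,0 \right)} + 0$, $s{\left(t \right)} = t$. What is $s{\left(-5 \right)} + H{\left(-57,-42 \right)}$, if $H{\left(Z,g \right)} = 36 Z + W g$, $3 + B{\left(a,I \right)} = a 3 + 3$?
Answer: $-3737$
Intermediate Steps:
$B{\left(a,I \right)} = 3 a$ ($B{\left(a,I \right)} = -3 + \left(a 3 + 3\right) = -3 + \left(3 a + 3\right) = -3 + \left(3 + 3 a\right) = 3 a$)
$W = 40$ ($W = 4 - \left(\left(-1\right) 4 \cdot 3 \cdot 3 + 0\right) = 4 - \left(\left(-4\right) 9 + 0\right) = 4 - \left(-36 + 0\right) = 4 - -36 = 4 + 36 = 40$)
$H{\left(Z,g \right)} = 36 Z + 40 g$
$s{\left(-5 \right)} + H{\left(-57,-42 \right)} = -5 + \left(36 \left(-57\right) + 40 \left(-42\right)\right) = -5 - 3732 = -3737$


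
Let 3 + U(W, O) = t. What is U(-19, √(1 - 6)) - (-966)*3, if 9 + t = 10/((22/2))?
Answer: 31756/11 ≈ 2886.9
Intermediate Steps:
t = -89/11 (t = -9 + 10/((22/2)) = -9 + 10/((22*(½))) = -9 + 10/11 = -89/11 ≈ -8.0909)
U(W, O) = -122/11 (U(W, O) = -3 - 89/11 = -122/11)
U(-19, √(1 - 6)) - (-966)*3 = -122/11 - (-966)*3 = -122/11 - 161*(-18) = -122/11 + 2898 = 31756/11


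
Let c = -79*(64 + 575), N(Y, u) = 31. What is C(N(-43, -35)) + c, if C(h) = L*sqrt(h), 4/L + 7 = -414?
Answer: -50481 - 4*sqrt(31)/421 ≈ -50481.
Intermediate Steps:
L = -4/421 (L = 4/(-7 - 414) = 4/(-421) = 4*(-1/421) = -4/421 ≈ -0.0095012)
c = -50481 (c = -79*639 = -50481)
C(h) = -4*sqrt(h)/421
C(N(-43, -35)) + c = -4*sqrt(31)/421 - 50481 = -50481 - 4*sqrt(31)/421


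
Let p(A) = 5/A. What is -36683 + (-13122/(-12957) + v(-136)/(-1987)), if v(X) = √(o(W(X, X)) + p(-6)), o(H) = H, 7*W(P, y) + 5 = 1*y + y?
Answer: -158429503/4319 - I*√71274/83454 ≈ -36682.0 - 0.003199*I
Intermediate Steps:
W(P, y) = -5/7 + 2*y/7 (W(P, y) = -5/7 + (1*y + y)/7 = -5/7 + (y + y)/7 = -5/7 + (2*y)/7 = -5/7 + 2*y/7)
v(X) = √(-65/42 + 2*X/7) (v(X) = √((-5/7 + 2*X/7) + 5/(-6)) = √((-5/7 + 2*X/7) + 5*(-⅙)) = √((-5/7 + 2*X/7) - ⅚) = √(-65/42 + 2*X/7))
-36683 + (-13122/(-12957) + v(-136)/(-1987)) = -36683 + (-13122/(-12957) + (√(-2730 + 504*(-136))/42)/(-1987)) = -36683 + (-13122*(-1/12957) + (√(-2730 - 68544)/42)*(-1/1987)) = -36683 + (4374/4319 + (√(-71274)/42)*(-1/1987)) = -36683 + (4374/4319 + ((I*√71274)/42)*(-1/1987)) = -36683 + (4374/4319 + (I*√71274/42)*(-1/1987)) = -36683 + (4374/4319 - I*√71274/83454) = -158429503/4319 - I*√71274/83454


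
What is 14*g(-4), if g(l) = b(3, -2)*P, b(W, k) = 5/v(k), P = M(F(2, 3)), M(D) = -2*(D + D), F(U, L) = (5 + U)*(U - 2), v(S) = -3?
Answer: 0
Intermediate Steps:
F(U, L) = (-2 + U)*(5 + U) (F(U, L) = (5 + U)*(-2 + U) = (-2 + U)*(5 + U))
M(D) = -4*D
P = 0 (P = -4*(-10 + 2**2 + 3*2) = -4*(-10 + 4 + 6) = -4*0 = 0)
b(W, k) = -5/3 (b(W, k) = 5/(-3) = 5*(-1/3) = -5/3)
g(l) = 0 (g(l) = -5/3*0 = 0)
14*g(-4) = 14*0 = 0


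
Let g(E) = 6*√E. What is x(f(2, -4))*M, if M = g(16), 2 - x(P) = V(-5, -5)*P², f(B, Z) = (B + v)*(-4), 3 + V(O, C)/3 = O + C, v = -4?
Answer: 59952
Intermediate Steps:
V(O, C) = -9 + 3*C + 3*O (V(O, C) = -9 + 3*(O + C) = -9 + 3*(C + O) = -9 + (3*C + 3*O) = -9 + 3*C + 3*O)
f(B, Z) = 16 - 4*B (f(B, Z) = (B - 4)*(-4) = (-4 + B)*(-4) = 16 - 4*B)
x(P) = 2 + 39*P² (x(P) = 2 - (-9 + 3*(-5) + 3*(-5))*P² = 2 - (-9 - 15 - 15)*P² = 2 - (-39)*P² = 2 + 39*P²)
M = 24 (M = 6*√16 = 6*4 = 24)
x(f(2, -4))*M = (2 + 39*(16 - 4*2)²)*24 = (2 + 39*(16 - 8)²)*24 = (2 + 39*8²)*24 = (2 + 39*64)*24 = (2 + 2496)*24 = 2498*24 = 59952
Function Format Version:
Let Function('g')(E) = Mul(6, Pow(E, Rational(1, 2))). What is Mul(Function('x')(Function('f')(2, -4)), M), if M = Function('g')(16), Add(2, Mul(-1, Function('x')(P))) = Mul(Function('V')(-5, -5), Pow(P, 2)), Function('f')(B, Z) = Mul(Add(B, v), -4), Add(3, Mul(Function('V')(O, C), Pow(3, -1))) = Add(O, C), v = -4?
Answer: 59952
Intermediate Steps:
Function('V')(O, C) = Add(-9, Mul(3, C), Mul(3, O)) (Function('V')(O, C) = Add(-9, Mul(3, Add(O, C))) = Add(-9, Mul(3, Add(C, O))) = Add(-9, Add(Mul(3, C), Mul(3, O))) = Add(-9, Mul(3, C), Mul(3, O)))
Function('f')(B, Z) = Add(16, Mul(-4, B)) (Function('f')(B, Z) = Mul(Add(B, -4), -4) = Mul(Add(-4, B), -4) = Add(16, Mul(-4, B)))
Function('x')(P) = Add(2, Mul(39, Pow(P, 2))) (Function('x')(P) = Add(2, Mul(-1, Mul(Add(-9, Mul(3, -5), Mul(3, -5)), Pow(P, 2)))) = Add(2, Mul(-1, Mul(Add(-9, -15, -15), Pow(P, 2)))) = Add(2, Mul(-1, Mul(-39, Pow(P, 2)))) = Add(2, Mul(39, Pow(P, 2))))
M = 24 (M = Mul(6, Pow(16, Rational(1, 2))) = Mul(6, 4) = 24)
Mul(Function('x')(Function('f')(2, -4)), M) = Mul(Add(2, Mul(39, Pow(Add(16, Mul(-4, 2)), 2))), 24) = Mul(Add(2, Mul(39, Pow(Add(16, -8), 2))), 24) = Mul(Add(2, Mul(39, Pow(8, 2))), 24) = Mul(Add(2, Mul(39, 64)), 24) = Mul(Add(2, 2496), 24) = Mul(2498, 24) = 59952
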